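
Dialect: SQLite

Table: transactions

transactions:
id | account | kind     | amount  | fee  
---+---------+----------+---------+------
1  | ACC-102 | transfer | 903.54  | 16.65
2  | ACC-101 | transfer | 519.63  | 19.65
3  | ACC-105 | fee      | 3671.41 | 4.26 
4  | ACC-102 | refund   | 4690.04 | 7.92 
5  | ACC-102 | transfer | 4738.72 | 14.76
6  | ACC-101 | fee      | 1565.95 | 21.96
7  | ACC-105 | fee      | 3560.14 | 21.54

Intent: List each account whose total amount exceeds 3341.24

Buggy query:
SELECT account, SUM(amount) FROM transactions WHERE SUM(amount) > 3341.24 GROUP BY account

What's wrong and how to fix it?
Bug: SUM(amount) is an aggregate, but WHERE filters rows before aggregation

Fix: Move the aggregate condition to a HAVING clause

Corrected query:
SELECT account, SUM(amount) FROM transactions GROUP BY account HAVING SUM(amount) > 3341.24

Result:
account | SUM(amount)
--------+------------
ACC-102 | 10332.3    
ACC-105 | 7231.55    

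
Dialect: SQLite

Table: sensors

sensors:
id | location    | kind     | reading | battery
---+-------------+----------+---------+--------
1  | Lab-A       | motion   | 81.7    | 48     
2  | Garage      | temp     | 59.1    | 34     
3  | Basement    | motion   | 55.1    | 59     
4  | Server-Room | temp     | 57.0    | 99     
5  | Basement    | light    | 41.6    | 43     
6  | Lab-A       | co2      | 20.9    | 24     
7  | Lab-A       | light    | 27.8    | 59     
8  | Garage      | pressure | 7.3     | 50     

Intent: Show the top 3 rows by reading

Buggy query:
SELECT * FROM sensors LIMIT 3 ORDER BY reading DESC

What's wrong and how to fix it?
Bug: LIMIT must come after ORDER BY

Fix: Sort with ORDER BY, then apply LIMIT

Corrected query:
SELECT * FROM sensors ORDER BY reading DESC LIMIT 3

Result:
id | location    | kind   | reading | battery
---+-------------+--------+---------+--------
1  | Lab-A       | motion | 81.7    | 48     
2  | Garage      | temp   | 59.1    | 34     
4  | Server-Room | temp   | 57      | 99     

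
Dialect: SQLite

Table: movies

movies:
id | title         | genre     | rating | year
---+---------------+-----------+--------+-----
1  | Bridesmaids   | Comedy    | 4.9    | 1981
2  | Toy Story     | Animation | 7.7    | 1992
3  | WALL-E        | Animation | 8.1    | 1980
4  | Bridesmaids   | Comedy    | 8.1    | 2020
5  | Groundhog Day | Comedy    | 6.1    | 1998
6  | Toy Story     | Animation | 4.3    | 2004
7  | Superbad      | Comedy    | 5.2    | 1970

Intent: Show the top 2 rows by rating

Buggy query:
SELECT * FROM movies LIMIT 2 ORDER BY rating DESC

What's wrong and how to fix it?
Bug: LIMIT must come after ORDER BY

Fix: Swap the clauses: ORDER BY first, then LIMIT

Corrected query:
SELECT * FROM movies ORDER BY rating DESC LIMIT 2

Result:
id | title       | genre     | rating | year
---+-------------+-----------+--------+-----
3  | WALL-E      | Animation | 8.1    | 1980
4  | Bridesmaids | Comedy    | 8.1    | 2020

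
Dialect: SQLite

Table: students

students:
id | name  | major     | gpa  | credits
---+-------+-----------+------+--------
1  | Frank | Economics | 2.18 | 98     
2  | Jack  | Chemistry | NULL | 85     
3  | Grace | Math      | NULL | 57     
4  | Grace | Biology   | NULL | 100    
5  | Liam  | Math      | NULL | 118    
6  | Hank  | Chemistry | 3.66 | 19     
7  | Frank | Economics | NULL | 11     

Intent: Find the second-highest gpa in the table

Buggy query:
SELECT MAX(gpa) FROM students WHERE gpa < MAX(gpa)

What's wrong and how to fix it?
Bug: The inner MAX is an aggregate inside WHERE, which is not allowed

Fix: Compute the overall MAX in a subquery, then take MAX of rows below it

Corrected query:
SELECT MAX(gpa) FROM students WHERE gpa < (SELECT MAX(gpa) FROM students)

Result:
MAX(gpa)
--------
2.18    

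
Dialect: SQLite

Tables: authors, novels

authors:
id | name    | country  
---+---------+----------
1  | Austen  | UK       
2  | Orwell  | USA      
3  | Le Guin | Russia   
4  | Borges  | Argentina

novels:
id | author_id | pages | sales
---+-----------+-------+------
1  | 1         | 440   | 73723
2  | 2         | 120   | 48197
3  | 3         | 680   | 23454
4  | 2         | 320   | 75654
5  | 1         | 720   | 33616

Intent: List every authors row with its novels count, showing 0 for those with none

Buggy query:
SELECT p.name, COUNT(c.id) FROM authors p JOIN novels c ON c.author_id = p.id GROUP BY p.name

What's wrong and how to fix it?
Bug: INNER JOIN drops authors rows that have no matching novels rows

Fix: Switch to LEFT JOIN to retain unmatched parent rows

Corrected query:
SELECT p.name, COUNT(c.id) FROM authors p LEFT JOIN novels c ON c.author_id = p.id GROUP BY p.name

Result:
name    | COUNT(c.id)
--------+------------
Austen  | 2          
Borges  | 0          
Le Guin | 1          
Orwell  | 2          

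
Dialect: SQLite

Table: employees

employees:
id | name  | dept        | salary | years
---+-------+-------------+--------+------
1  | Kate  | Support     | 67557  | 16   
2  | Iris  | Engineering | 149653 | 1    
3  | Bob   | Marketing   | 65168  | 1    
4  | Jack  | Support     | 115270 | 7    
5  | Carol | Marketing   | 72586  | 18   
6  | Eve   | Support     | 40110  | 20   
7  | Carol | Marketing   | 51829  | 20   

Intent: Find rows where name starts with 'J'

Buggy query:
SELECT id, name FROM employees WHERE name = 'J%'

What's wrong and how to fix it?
Bug: '=' compares the literal string including the % character; pattern matching needs LIKE

Fix: Use LIKE for wildcard pattern matching

Corrected query:
SELECT id, name FROM employees WHERE name LIKE 'J%'

Result:
id | name
---+-----
4  | Jack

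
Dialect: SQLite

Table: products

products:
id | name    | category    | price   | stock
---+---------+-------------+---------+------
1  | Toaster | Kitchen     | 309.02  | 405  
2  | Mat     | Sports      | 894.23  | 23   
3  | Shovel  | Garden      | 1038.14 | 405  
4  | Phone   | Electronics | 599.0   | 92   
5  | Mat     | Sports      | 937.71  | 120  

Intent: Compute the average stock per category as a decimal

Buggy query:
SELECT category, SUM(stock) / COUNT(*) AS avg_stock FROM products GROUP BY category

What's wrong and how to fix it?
Bug: Both operands are integers, so '/' performs integer division and truncates

Fix: Multiply by 1.0 (or CAST to REAL) to force floating-point division

Corrected query:
SELECT category, SUM(stock) * 1.0 / COUNT(*) AS avg_stock FROM products GROUP BY category

Result:
category    | avg_stock
------------+----------
Electronics | 92       
Garden      | 405      
Kitchen     | 405      
Sports      | 71.5     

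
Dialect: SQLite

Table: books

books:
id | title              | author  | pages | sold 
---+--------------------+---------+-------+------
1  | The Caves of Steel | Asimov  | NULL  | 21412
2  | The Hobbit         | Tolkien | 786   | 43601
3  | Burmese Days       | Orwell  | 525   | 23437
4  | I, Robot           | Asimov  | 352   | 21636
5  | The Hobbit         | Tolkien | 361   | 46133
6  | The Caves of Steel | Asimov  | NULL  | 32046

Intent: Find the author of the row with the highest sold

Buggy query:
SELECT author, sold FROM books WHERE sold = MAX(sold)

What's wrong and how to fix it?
Bug: WHERE is evaluated per row; an aggregate over the whole table isn't defined there

Fix: Wrap MAX in a scalar subquery so WHERE compares against a single value

Corrected query:
SELECT author, sold FROM books WHERE sold = (SELECT MAX(sold) FROM books)

Result:
author  | sold 
--------+------
Tolkien | 46133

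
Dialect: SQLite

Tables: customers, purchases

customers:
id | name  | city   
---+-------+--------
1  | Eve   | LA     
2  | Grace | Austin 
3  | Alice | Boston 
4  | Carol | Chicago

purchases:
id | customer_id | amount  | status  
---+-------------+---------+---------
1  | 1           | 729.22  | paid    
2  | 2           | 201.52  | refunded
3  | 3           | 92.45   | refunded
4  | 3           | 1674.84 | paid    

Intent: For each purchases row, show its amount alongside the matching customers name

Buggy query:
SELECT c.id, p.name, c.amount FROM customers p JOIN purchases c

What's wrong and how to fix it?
Bug: JOIN with no ON clause produces a cartesian product; every purchases row pairs with every customers row

Fix: Specify the join condition linking the foreign key to the parent id

Corrected query:
SELECT c.id, p.name, c.amount FROM customers p JOIN purchases c ON c.customer_id = p.id

Result:
id | name  | amount 
---+-------+--------
1  | Eve   | 729.22 
2  | Grace | 201.52 
3  | Alice | 92.45  
4  | Alice | 1674.84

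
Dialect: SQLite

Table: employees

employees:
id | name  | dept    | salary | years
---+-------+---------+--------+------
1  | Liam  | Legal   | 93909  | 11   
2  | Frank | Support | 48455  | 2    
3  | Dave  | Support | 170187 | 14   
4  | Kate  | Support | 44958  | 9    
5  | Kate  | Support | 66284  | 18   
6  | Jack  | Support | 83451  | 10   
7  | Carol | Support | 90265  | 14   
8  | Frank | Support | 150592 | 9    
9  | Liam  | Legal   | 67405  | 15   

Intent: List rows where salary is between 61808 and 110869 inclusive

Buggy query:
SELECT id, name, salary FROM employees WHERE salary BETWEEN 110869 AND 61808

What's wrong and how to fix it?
Bug: The bounds are reversed; BETWEEN a AND b requires a <= b to match anything

Fix: Write BETWEEN 61808 AND 110869

Corrected query:
SELECT id, name, salary FROM employees WHERE salary BETWEEN 61808 AND 110869

Result:
id | name  | salary
---+-------+-------
1  | Liam  | 93909 
5  | Kate  | 66284 
6  | Jack  | 83451 
7  | Carol | 90265 
9  | Liam  | 67405 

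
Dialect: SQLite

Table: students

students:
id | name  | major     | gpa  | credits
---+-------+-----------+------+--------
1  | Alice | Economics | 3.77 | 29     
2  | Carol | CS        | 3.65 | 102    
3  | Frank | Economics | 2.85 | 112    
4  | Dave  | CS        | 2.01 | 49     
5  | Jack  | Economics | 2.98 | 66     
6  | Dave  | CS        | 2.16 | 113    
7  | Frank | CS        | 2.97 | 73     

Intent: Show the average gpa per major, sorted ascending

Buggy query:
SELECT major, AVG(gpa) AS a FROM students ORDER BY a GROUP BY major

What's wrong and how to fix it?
Bug: ORDER BY appears before GROUP BY; SQL clause order requires GROUP BY first

Fix: Reorder: SELECT … FROM … GROUP BY … ORDER BY …

Corrected query:
SELECT major, AVG(gpa) AS a FROM students GROUP BY major ORDER BY a

Result:
major     | a     
----------+-------
CS        | 2.6975
Economics | 3.2   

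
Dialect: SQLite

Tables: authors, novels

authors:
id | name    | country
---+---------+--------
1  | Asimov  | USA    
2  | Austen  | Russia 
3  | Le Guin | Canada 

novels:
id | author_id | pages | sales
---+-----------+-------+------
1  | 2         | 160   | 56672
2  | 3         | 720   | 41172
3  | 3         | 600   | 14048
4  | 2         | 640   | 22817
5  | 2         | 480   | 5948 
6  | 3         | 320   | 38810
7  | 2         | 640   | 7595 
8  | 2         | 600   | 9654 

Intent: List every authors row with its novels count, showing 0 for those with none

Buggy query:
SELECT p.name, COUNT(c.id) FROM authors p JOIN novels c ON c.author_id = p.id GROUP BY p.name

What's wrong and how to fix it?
Bug: An inner join excludes parents with zero children

Fix: Use LEFT JOIN so parents without children still appear (COUNT(c.id) gives 0)

Corrected query:
SELECT p.name, COUNT(c.id) FROM authors p LEFT JOIN novels c ON c.author_id = p.id GROUP BY p.name

Result:
name    | COUNT(c.id)
--------+------------
Asimov  | 0          
Austen  | 5          
Le Guin | 3          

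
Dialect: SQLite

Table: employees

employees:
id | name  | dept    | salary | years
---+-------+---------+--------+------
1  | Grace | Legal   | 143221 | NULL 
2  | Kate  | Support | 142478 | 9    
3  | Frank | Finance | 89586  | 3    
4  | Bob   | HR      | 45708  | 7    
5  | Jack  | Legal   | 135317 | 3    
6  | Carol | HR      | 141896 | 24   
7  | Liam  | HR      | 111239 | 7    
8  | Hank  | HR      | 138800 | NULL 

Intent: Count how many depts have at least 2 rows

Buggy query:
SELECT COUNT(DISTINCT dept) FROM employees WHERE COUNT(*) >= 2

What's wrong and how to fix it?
Bug: WHERE filters individual rows, not groups, so a group-level COUNT is invalid there

Fix: Use a subquery that GROUPs and filters with HAVING, then count its rows

Corrected query:
SELECT COUNT(*) FROM (SELECT dept FROM employees GROUP BY dept HAVING COUNT(*) >= 2)

Result:
COUNT(*)
--------
2       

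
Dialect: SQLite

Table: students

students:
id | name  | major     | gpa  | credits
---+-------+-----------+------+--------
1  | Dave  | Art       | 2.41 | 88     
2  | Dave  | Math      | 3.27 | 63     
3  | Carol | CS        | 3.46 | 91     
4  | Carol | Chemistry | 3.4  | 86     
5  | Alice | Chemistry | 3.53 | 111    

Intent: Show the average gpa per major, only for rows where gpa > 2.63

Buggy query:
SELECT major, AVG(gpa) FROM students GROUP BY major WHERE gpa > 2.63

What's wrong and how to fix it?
Bug: WHERE cannot follow GROUP BY

Fix: Place WHERE between FROM and GROUP BY

Corrected query:
SELECT major, AVG(gpa) FROM students WHERE gpa > 2.63 GROUP BY major

Result:
major     | AVG(gpa)
----------+---------
CS        | 3.46    
Chemistry | 3.465   
Math      | 3.27    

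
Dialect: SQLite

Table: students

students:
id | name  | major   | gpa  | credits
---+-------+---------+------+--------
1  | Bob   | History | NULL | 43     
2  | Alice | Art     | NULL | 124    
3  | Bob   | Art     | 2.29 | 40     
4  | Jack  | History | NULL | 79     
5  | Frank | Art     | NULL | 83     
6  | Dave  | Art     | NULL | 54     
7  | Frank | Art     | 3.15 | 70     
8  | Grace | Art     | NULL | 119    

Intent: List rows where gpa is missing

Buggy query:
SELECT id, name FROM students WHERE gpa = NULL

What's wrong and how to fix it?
Bug: Comparing to NULL with '=' never matches; NULL = NULL is unknown, not true

Fix: Replace '= NULL' with 'IS NULL'

Corrected query:
SELECT id, name FROM students WHERE gpa IS NULL

Result:
id | name 
---+------
1  | Bob  
2  | Alice
4  | Jack 
5  | Frank
6  | Dave 
8  | Grace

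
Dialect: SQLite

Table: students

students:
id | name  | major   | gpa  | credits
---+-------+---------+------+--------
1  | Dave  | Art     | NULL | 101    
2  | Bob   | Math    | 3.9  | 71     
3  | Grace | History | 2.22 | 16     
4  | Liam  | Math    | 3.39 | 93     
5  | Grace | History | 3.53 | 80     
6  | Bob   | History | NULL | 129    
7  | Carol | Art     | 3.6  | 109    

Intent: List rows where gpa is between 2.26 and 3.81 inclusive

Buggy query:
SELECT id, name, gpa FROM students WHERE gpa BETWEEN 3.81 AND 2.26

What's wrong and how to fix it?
Bug: BETWEEN expects the lower bound first; with 3.81 AND 2.26 the range is empty

Fix: Swap the bounds so the smaller value comes first

Corrected query:
SELECT id, name, gpa FROM students WHERE gpa BETWEEN 2.26 AND 3.81

Result:
id | name  | gpa 
---+-------+-----
4  | Liam  | 3.39
5  | Grace | 3.53
7  | Carol | 3.6 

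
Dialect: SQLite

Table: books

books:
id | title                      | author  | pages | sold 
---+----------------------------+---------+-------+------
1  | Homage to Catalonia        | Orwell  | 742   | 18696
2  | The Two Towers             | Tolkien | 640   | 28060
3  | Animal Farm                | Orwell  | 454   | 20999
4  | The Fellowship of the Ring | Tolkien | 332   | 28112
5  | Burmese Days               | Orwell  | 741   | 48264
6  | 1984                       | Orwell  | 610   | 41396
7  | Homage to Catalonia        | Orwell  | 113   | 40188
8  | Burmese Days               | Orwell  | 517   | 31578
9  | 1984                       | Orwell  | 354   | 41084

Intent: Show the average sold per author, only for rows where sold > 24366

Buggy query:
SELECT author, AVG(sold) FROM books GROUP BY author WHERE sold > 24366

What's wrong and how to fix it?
Bug: Row-level WHERE must come before GROUP BY in the clause order

Fix: Place WHERE between FROM and GROUP BY

Corrected query:
SELECT author, AVG(sold) FROM books WHERE sold > 24366 GROUP BY author

Result:
author  | AVG(sold)
--------+----------
Orwell  | 40502    
Tolkien | 28086    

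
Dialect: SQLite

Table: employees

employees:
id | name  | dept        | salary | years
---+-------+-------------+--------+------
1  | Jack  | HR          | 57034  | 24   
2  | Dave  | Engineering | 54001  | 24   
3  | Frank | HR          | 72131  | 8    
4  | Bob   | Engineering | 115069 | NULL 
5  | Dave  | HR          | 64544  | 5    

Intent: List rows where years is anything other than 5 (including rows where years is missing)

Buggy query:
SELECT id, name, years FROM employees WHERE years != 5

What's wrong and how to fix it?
Bug: Inequality against NULL is unknown, not true; rows with NULL are dropped

Fix: Add an explicit OR years IS NULL to include the missing-value rows

Corrected query:
SELECT id, name, years FROM employees WHERE years != 5 OR years IS NULL

Result:
id | name  | years
---+-------+------
1  | Jack  | 24   
2  | Dave  | 24   
3  | Frank | 8    
4  | Bob   | NULL 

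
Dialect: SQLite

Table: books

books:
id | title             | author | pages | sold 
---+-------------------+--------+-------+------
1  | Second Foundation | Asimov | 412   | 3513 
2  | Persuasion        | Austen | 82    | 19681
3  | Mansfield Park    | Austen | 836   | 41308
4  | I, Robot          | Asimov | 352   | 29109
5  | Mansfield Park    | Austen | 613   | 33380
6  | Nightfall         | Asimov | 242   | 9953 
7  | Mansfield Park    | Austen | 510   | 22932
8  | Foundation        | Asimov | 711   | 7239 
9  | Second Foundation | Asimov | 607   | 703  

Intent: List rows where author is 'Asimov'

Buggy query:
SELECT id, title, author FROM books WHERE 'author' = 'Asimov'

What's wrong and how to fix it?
Bug: 'author' in single quotes is a string literal, not the column; the comparison is literal-vs-literal and never true

Fix: Remove the quotes around the column name (or use double quotes for an identifier)

Corrected query:
SELECT id, title, author FROM books WHERE author = 'Asimov'

Result:
id | title             | author
---+-------------------+-------
1  | Second Foundation | Asimov
4  | I, Robot          | Asimov
6  | Nightfall         | Asimov
8  | Foundation        | Asimov
9  | Second Foundation | Asimov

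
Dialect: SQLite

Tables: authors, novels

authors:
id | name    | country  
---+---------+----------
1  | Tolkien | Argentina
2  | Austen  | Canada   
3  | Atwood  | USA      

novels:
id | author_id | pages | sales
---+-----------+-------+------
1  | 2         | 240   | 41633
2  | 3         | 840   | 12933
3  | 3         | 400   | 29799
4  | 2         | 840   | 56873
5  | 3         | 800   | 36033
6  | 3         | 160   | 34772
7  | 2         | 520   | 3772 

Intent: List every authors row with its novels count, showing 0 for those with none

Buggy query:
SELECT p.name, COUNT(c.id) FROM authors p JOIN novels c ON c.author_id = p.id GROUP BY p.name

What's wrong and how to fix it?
Bug: An inner join excludes parents with zero children

Fix: Switch to LEFT JOIN to retain unmatched parent rows

Corrected query:
SELECT p.name, COUNT(c.id) FROM authors p LEFT JOIN novels c ON c.author_id = p.id GROUP BY p.name

Result:
name    | COUNT(c.id)
--------+------------
Atwood  | 4          
Austen  | 3          
Tolkien | 0          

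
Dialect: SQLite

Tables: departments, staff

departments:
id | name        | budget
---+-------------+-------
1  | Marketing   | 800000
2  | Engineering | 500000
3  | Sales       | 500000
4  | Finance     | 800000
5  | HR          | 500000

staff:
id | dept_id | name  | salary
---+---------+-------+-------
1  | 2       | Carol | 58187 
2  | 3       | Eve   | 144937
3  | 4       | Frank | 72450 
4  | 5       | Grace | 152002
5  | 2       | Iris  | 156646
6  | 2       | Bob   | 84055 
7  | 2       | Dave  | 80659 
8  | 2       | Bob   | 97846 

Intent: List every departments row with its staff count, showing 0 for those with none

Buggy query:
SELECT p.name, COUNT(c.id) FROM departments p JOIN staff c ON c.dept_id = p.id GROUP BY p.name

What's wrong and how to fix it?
Bug: An inner join excludes parents with zero children

Fix: Use LEFT JOIN so parents without children still appear (COUNT(c.id) gives 0)

Corrected query:
SELECT p.name, COUNT(c.id) FROM departments p LEFT JOIN staff c ON c.dept_id = p.id GROUP BY p.name

Result:
name        | COUNT(c.id)
------------+------------
Engineering | 5          
Finance     | 1          
HR          | 1          
Marketing   | 0          
Sales       | 1          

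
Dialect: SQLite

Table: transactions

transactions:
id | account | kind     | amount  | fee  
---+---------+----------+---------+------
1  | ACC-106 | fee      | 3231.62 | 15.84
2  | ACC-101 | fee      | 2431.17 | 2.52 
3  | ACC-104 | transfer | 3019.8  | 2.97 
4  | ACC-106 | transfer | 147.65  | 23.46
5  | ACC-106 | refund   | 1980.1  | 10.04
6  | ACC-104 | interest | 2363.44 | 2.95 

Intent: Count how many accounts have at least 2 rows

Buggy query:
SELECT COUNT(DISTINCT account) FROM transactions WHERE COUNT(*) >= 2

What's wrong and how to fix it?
Bug: WHERE filters individual rows, not groups, so a group-level COUNT is invalid there

Fix: Group first with HAVING COUNT(*) >= 2, then COUNT the resulting groups

Corrected query:
SELECT COUNT(*) FROM (SELECT account FROM transactions GROUP BY account HAVING COUNT(*) >= 2)

Result:
COUNT(*)
--------
2       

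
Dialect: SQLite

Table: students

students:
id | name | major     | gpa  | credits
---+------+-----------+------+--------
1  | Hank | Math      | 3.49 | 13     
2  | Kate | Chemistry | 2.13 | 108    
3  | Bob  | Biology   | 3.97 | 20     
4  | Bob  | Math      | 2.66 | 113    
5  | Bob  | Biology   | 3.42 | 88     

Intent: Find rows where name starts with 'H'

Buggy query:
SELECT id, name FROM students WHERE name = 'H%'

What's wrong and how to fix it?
Bug: Wildcards only work with LIKE; '=' treats '%' as a literal character

Fix: Use LIKE for wildcard pattern matching

Corrected query:
SELECT id, name FROM students WHERE name LIKE 'H%'

Result:
id | name
---+-----
1  | Hank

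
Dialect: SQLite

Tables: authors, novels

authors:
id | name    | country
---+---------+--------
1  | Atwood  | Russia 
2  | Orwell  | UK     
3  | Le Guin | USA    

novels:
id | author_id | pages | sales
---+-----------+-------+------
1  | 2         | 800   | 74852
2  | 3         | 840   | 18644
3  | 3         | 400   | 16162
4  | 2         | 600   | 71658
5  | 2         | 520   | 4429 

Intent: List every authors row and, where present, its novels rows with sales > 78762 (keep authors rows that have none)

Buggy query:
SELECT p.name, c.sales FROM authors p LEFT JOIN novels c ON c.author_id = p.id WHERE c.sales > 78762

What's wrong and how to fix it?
Bug: A WHERE condition on the right-hand table after LEFT JOIN drops unmatched parents

Fix: Put 'c.sales > 78762' in the JOIN's ON clause instead of WHERE

Corrected query:
SELECT p.name, c.sales FROM authors p LEFT JOIN novels c ON c.author_id = p.id AND c.sales > 78762

Result:
name    | sales
--------+------
Atwood  | NULL 
Orwell  | NULL 
Le Guin | NULL 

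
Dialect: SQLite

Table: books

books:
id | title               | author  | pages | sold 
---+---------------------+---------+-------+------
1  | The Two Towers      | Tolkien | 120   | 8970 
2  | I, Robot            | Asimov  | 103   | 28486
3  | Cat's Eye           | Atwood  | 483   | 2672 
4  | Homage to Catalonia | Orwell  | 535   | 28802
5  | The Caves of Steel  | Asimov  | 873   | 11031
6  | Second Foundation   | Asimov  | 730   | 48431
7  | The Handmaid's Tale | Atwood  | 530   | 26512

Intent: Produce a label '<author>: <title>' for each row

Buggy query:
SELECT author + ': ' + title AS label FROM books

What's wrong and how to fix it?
Bug: '+' is numeric addition; on text columns SQLite converts them to 0 instead of concatenating

Fix: Use the || operator for string concatenation

Corrected query:
SELECT author || ': ' || title AS label FROM books

Result:
label                      
---------------------------
Tolkien: The Two Towers    
Asimov: I, Robot           
Atwood: Cat's Eye          
Orwell: Homage to Catalonia
Asimov: The Caves of Steel 
Asimov: Second Foundation  
Atwood: The Handmaid's Tale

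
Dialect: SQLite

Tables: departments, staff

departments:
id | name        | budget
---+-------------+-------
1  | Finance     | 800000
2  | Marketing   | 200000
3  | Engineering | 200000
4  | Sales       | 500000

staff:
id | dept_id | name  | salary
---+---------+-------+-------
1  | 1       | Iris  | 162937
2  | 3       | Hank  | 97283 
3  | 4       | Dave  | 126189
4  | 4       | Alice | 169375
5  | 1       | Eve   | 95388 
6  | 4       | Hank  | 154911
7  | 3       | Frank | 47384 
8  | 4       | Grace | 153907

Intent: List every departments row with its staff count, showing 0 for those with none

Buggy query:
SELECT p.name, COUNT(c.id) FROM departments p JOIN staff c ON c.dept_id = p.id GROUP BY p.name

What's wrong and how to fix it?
Bug: An inner join excludes parents with zero children

Fix: Use LEFT JOIN so parents without children still appear (COUNT(c.id) gives 0)

Corrected query:
SELECT p.name, COUNT(c.id) FROM departments p LEFT JOIN staff c ON c.dept_id = p.id GROUP BY p.name

Result:
name        | COUNT(c.id)
------------+------------
Engineering | 2          
Finance     | 2          
Marketing   | 0          
Sales       | 4          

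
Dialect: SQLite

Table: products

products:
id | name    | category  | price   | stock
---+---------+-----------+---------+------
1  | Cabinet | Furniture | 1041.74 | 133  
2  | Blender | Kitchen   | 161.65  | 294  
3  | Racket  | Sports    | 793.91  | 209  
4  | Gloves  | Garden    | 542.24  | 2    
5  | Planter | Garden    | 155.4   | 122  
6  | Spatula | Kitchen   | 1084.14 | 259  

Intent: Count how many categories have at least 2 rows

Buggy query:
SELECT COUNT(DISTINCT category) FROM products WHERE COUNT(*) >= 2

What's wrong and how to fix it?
Bug: WHERE filters individual rows, not groups, so a group-level COUNT is invalid there

Fix: Group first with HAVING COUNT(*) >= 2, then COUNT the resulting groups

Corrected query:
SELECT COUNT(*) FROM (SELECT category FROM products GROUP BY category HAVING COUNT(*) >= 2)

Result:
COUNT(*)
--------
2       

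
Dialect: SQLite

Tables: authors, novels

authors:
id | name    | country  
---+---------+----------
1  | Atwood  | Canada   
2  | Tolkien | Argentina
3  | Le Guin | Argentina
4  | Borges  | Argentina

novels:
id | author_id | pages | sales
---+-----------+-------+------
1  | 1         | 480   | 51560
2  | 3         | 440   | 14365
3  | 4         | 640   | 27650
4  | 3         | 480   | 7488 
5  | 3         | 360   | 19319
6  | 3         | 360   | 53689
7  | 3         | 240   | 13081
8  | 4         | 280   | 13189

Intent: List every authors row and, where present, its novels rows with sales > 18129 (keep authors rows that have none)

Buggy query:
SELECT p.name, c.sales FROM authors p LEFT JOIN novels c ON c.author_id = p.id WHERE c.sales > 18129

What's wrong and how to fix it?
Bug: Filtering c.sales in WHERE discards the NULL rows produced by LEFT JOIN, turning it into an inner join

Fix: Put 'c.sales > 18129' in the JOIN's ON clause instead of WHERE

Corrected query:
SELECT p.name, c.sales FROM authors p LEFT JOIN novels c ON c.author_id = p.id AND c.sales > 18129

Result:
name    | sales
--------+------
Atwood  | 51560
Tolkien | NULL 
Le Guin | 19319
Le Guin | 53689
Borges  | 27650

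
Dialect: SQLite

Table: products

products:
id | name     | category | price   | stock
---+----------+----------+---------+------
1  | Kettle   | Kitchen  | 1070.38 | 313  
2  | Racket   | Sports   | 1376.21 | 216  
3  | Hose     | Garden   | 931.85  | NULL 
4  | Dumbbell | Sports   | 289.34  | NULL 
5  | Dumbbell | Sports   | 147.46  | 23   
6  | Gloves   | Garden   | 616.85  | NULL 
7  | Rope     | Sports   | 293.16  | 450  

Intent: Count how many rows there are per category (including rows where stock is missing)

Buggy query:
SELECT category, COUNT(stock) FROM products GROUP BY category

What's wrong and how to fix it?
Bug: COUNT(stock) skips NULLs, so groups with missing stock are undercounted

Fix: Replace COUNT(stock) with COUNT(*)

Corrected query:
SELECT category, COUNT(*) FROM products GROUP BY category

Result:
category | COUNT(*)
---------+---------
Garden   | 2       
Kitchen  | 1       
Sports   | 4       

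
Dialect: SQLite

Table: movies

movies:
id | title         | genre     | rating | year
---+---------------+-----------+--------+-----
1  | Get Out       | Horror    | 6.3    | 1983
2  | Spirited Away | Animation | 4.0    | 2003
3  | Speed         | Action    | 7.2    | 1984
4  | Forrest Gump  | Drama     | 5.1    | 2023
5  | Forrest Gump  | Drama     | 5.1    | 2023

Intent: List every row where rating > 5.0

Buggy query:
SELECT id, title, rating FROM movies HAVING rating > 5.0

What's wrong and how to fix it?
Bug: This is a non-aggregate query (no GROUP BY, no aggregates), so in SQLite the HAVING clause is invalid here; a row-level condition belongs in WHERE

Fix: Replace HAVING with WHERE since the condition applies to individual rows

Corrected query:
SELECT id, title, rating FROM movies WHERE rating > 5.0

Result:
id | title        | rating
---+--------------+-------
1  | Get Out      | 6.3   
3  | Speed        | 7.2   
4  | Forrest Gump | 5.1   
5  | Forrest Gump | 5.1   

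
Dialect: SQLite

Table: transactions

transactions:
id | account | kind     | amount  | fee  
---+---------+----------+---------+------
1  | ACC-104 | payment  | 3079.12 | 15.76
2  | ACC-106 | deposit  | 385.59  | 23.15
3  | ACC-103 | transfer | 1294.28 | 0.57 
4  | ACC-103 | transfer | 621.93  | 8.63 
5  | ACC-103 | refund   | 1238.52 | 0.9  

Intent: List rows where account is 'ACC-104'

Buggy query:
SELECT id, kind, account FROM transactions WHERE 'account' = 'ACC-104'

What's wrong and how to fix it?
Bug: 'account' in single quotes is a string literal, not the column; the comparison is literal-vs-literal and never true

Fix: Reference the column as account without single quotes

Corrected query:
SELECT id, kind, account FROM transactions WHERE account = 'ACC-104'

Result:
id | kind    | account
---+---------+--------
1  | payment | ACC-104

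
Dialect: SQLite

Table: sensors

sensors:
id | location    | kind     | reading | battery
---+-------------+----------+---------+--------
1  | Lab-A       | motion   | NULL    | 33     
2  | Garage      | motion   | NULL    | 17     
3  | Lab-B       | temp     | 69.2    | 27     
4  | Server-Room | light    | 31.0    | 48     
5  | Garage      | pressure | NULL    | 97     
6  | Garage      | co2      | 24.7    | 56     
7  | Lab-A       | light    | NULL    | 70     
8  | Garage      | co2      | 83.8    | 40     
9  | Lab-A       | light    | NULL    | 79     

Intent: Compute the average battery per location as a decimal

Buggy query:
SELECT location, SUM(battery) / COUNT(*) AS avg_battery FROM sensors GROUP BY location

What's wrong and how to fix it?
Bug: SUM(battery) and COUNT(*) are both integers; the division truncates the fractional part

Fix: Cast one side to REAL so the division keeps the fractional part

Corrected query:
SELECT location, SUM(battery) * 1.0 / COUNT(*) AS avg_battery FROM sensors GROUP BY location

Result:
location    | avg_battery
------------+------------
Garage      | 52.5       
Lab-A       | 60.666667  
Lab-B       | 27         
Server-Room | 48         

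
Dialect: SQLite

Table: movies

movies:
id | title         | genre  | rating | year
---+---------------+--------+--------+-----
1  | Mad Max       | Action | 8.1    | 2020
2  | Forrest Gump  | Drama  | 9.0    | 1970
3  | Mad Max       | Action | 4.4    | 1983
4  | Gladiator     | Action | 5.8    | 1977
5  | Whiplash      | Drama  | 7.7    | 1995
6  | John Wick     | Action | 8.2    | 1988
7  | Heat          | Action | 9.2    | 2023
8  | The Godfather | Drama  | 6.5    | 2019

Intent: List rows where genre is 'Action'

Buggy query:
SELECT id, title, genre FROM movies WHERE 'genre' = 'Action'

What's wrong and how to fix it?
Bug: 'genre' in single quotes is a string literal, not the column; the comparison is literal-vs-literal and never true

Fix: Remove the quotes around the column name (or use double quotes for an identifier)

Corrected query:
SELECT id, title, genre FROM movies WHERE genre = 'Action'

Result:
id | title     | genre 
---+-----------+-------
1  | Mad Max   | Action
3  | Mad Max   | Action
4  | Gladiator | Action
6  | John Wick | Action
7  | Heat      | Action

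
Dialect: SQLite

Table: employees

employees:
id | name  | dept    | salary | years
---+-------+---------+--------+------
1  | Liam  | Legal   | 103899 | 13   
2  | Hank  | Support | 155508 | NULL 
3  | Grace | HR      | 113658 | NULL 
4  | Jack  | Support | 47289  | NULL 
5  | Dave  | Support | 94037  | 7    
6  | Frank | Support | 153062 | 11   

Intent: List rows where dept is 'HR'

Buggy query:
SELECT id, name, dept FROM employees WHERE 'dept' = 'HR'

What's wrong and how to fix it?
Bug: 'dept' in single quotes is a string literal, not the column; the comparison is literal-vs-literal and never true

Fix: Remove the quotes around the column name (or use double quotes for an identifier)

Corrected query:
SELECT id, name, dept FROM employees WHERE dept = 'HR'

Result:
id | name  | dept
---+-------+-----
3  | Grace | HR  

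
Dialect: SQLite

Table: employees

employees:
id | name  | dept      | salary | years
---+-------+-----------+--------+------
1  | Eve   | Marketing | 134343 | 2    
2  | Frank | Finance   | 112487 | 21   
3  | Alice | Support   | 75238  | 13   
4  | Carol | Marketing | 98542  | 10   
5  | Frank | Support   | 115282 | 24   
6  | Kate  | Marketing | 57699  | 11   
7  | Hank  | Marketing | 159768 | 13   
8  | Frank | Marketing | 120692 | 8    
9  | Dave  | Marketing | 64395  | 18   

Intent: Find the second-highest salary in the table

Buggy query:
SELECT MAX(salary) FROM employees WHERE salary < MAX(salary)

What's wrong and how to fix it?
Bug: MAX(salary) on the right of the comparison is an aggregate-in-WHERE error

Fix: Put the inner MAX in a scalar subquery

Corrected query:
SELECT MAX(salary) FROM employees WHERE salary < (SELECT MAX(salary) FROM employees)

Result:
MAX(salary)
-----------
134343     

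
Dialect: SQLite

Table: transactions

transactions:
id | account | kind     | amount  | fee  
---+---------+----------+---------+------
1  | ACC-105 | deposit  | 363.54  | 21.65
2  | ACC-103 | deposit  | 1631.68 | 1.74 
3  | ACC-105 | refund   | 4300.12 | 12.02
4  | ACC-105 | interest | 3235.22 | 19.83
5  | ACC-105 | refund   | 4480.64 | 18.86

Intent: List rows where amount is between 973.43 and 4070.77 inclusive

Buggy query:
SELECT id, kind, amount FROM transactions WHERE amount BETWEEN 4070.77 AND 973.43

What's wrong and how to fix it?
Bug: The bounds are reversed; BETWEEN a AND b requires a <= b to match anything

Fix: Write BETWEEN 973.43 AND 4070.77

Corrected query:
SELECT id, kind, amount FROM transactions WHERE amount BETWEEN 973.43 AND 4070.77

Result:
id | kind     | amount 
---+----------+--------
2  | deposit  | 1631.68
4  | interest | 3235.22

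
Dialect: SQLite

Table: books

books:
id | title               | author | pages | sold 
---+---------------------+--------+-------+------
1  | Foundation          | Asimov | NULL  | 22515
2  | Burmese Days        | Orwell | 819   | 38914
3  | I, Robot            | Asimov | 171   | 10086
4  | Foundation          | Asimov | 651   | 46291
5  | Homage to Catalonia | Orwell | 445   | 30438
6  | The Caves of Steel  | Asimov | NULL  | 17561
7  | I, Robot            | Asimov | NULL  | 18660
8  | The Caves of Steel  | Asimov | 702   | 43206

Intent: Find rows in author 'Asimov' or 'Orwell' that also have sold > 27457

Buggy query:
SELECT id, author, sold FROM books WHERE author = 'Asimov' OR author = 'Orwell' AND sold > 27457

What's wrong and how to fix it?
Bug: AND binds tighter than OR, so this parses as author = 'Asimov' OR (author = 'Orwell' AND sold > 27457)

Fix: Group the OR with parentheses (or use IN), then AND the threshold

Corrected query:
SELECT id, author, sold FROM books WHERE (author = 'Asimov' OR author = 'Orwell') AND sold > 27457

Result:
id | author | sold 
---+--------+------
2  | Orwell | 38914
4  | Asimov | 46291
5  | Orwell | 30438
8  | Asimov | 43206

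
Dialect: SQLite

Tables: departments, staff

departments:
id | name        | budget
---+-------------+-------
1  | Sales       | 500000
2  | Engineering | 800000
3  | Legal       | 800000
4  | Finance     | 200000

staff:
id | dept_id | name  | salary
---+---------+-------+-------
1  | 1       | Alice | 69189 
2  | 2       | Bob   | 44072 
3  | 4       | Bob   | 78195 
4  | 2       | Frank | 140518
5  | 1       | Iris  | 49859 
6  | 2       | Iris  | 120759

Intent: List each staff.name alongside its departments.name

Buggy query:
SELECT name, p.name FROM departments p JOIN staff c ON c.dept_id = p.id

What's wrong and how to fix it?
Bug: Both tables have a 'name' column; the unqualified reference is ambiguous

Fix: Prefix ambiguous columns with the table alias

Corrected query:
SELECT c.name, p.name FROM departments p JOIN staff c ON c.dept_id = p.id

Result:
name  | name       
------+------------
Alice | Sales      
Bob   | Engineering
Bob   | Finance    
Frank | Engineering
Iris  | Sales      
Iris  | Engineering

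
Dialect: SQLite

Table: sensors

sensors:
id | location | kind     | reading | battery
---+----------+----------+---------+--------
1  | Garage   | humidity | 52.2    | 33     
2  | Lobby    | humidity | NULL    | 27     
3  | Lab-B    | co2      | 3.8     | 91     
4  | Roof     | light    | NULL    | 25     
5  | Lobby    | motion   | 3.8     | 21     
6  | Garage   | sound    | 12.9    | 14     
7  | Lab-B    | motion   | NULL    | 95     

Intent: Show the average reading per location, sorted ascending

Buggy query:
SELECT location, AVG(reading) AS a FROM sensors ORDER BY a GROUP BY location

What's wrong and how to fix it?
Bug: ORDER BY appears before GROUP BY; SQL clause order requires GROUP BY first

Fix: Reorder: SELECT … FROM … GROUP BY … ORDER BY …

Corrected query:
SELECT location, AVG(reading) AS a FROM sensors GROUP BY location ORDER BY a

Result:
location | a    
---------+------
Roof     | NULL 
Lab-B    | 3.8  
Lobby    | 3.8  
Garage   | 32.55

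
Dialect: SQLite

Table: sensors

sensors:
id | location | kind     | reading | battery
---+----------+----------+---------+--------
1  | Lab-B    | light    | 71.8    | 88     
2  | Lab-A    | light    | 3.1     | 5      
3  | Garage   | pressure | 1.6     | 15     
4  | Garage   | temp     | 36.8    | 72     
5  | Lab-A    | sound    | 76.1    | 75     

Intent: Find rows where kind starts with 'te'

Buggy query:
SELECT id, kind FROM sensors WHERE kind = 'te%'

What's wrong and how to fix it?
Bug: Wildcards only work with LIKE; '=' treats '%' as a literal character

Fix: Use LIKE for wildcard pattern matching

Corrected query:
SELECT id, kind FROM sensors WHERE kind LIKE 'te%'

Result:
id | kind
---+-----
4  | temp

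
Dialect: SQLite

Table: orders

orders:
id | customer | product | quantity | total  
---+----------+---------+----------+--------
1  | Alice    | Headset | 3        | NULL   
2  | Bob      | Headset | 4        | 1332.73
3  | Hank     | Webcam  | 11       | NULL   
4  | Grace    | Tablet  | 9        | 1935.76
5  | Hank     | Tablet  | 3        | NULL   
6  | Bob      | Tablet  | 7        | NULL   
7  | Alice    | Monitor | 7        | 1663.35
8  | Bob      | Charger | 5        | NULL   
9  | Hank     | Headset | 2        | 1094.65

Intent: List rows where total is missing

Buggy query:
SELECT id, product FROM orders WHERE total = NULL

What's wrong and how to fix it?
Bug: '= NULL' is always unknown in SQL three-valued logic, so no rows match

Fix: Replace '= NULL' with 'IS NULL'

Corrected query:
SELECT id, product FROM orders WHERE total IS NULL

Result:
id | product
---+--------
1  | Headset
3  | Webcam 
5  | Tablet 
6  | Tablet 
8  | Charger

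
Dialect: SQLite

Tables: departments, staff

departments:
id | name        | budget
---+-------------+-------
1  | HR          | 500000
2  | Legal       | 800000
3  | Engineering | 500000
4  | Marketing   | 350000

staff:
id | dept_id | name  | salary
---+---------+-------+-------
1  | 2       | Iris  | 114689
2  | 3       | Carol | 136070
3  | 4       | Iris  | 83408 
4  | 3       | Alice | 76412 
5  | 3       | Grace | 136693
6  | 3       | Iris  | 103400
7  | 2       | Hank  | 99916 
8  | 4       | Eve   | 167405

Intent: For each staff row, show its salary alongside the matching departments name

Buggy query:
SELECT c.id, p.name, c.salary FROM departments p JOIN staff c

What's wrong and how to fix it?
Bug: Missing join condition: each staff row is matched to all departments rows instead of just its own

Fix: Add ON c.dept_id = p.id to the JOIN

Corrected query:
SELECT c.id, p.name, c.salary FROM departments p JOIN staff c ON c.dept_id = p.id

Result:
id | name        | salary
---+-------------+-------
1  | Legal       | 114689
2  | Engineering | 136070
3  | Marketing   | 83408 
4  | Engineering | 76412 
5  | Engineering | 136693
6  | Engineering | 103400
7  | Legal       | 99916 
8  | Marketing   | 167405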